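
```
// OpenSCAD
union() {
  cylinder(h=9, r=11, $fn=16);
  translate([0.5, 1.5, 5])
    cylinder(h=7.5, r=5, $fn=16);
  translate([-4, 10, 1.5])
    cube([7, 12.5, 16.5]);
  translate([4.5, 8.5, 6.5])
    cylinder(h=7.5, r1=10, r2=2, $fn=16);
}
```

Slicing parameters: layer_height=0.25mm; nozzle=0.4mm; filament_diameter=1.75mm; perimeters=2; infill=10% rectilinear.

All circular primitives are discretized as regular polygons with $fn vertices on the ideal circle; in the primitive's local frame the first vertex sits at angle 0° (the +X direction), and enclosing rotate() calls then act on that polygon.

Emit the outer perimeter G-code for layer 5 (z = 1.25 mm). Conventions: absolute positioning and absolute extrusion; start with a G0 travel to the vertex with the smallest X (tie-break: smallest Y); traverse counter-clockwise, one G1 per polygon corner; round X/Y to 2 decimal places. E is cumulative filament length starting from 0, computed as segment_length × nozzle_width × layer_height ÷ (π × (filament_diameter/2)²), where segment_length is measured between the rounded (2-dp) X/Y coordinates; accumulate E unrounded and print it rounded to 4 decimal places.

At z = 1.25 mm: the r=11 cylinder contributes a regular 16-gon of circumradius 11; the cylinder at (0.5, 1.5) is not intersected at this z (z outside [5, 12.5]); the cube at (-4, 10) is absent (z outside [1.5, 18]); the cone at (4.5, 8.5) is absent (z outside [6.5, 14]); Combining (union): only the r=11 cylinder is present, so the union is just that shape — 1 connected region. The outline is a single polygon with 16 vertices. Extrusion per mm of travel: 0.4 × 0.25 / (π × 0.875²) = 0.041575. Accumulating E over each segment gives final E = 2.8549.

G0 X-11.00 Y0.00 Z1.25
G1 X-10.16 Y-4.21 E0.1785
G1 X-7.78 Y-7.78 E0.3569
G1 X-4.21 Y-10.16 E0.5352
G1 X0.00 Y-11.00 E0.7137
G1 X4.21 Y-10.16 E0.8922
G1 X7.78 Y-7.78 E1.0706
G1 X10.16 Y-4.21 E1.2490
G1 X11.00 Y0.00 E1.4275
G1 X10.16 Y4.21 E1.6059
G1 X7.78 Y7.78 E1.7843
G1 X4.21 Y10.16 E1.9627
G1 X0.00 Y11.00 E2.1412
G1 X-4.21 Y10.16 E2.3197
G1 X-7.78 Y7.78 E2.4980
G1 X-10.16 Y4.21 E2.6764
G1 X-11.00 Y0.00 E2.8549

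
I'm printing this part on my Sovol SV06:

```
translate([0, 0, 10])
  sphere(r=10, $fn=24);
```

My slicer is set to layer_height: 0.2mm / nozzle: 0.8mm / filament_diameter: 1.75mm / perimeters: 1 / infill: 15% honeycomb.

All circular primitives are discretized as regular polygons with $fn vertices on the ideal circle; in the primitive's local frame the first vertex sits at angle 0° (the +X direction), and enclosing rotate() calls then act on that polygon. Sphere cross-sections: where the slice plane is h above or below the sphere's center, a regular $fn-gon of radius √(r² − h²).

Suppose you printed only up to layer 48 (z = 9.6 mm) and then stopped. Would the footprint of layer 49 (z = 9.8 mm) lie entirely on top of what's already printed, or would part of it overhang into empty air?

Compare the two slices. At z = 9.6: the r=10 sphere slices to a regular 24-gon of circumradius 9.992 (√(r²−h²) with h=0.4 from center) (area = (24/2)·9.992²·sin(360°/24) = 310.09 mm²). At z = 9.8: the r=10 sphere slices to a regular 24-gon of circumradius 9.998 (√(r²−h²) with h=0.2 from center) (area = (24/2)·9.998²·sin(360°/24) = 310.46 mm²). Checking containment: the cross-section at z = 9.8 is a subset of the cross-section at z = 9.6.

entirely on top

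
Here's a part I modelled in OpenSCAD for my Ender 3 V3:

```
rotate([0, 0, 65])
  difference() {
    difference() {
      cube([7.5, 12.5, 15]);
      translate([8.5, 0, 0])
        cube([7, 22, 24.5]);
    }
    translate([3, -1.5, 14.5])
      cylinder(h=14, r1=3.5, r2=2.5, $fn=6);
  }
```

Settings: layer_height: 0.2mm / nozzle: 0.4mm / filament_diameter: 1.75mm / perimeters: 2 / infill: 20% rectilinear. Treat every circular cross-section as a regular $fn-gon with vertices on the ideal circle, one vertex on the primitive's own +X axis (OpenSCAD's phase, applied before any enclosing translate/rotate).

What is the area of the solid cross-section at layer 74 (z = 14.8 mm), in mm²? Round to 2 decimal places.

87.17 mm²

At z = 14.8 mm: the cube (footprint 7.5×12.5) is included at this height (area 93.75 mm²); the cube at (8.5, 0) (footprint 7×22) is included at this height (area 154.00 mm²); Subtracting the remaining from the first: starting from the 7.5×12.5 cube (93.75 mm²), the 7×22 cube at (8.5, 0) misses the remaining region (no effect) — area = 93.75 mm²; the cone at (3, -1.5): at t=0.021 of its height the radius interpolates to r₁+(r₂−r₁)t = 3.479, giving a regular 6-gon of that circumradius (area = (6/2)·3.479²·sin(360°/6) = 31.44 mm²); After the difference (first − rest): starting from the result so far (93.75 mm²), the cone at (3, -1.5) partially overlaps it — only the 6.58 mm² overlap (of its 31.44 mm²) is removed, clipping the outline — area = 87.17 mm²; (rotated 65° about Z; rotation is an isometry so areas/perimeters/island counts are preserved). Overall, the cross-section is a single solid region. Net area = 87.17 mm².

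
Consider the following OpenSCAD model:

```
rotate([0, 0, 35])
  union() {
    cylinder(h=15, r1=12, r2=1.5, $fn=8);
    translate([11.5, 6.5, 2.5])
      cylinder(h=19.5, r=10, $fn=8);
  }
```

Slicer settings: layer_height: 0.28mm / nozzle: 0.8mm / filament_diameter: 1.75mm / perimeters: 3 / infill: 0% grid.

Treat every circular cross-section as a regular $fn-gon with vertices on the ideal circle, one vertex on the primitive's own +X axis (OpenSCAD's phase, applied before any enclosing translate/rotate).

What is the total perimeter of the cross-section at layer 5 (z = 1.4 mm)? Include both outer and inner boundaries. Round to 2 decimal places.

At z = 1.4 mm: the cone: at t=0.093 of its height the radius interpolates to r₁+(r₂−r₁)t = 11.020, giving a regular 8-gon of that circumradius (perimeter = 2·8·11.020·sin(180°/8) = 67.47 mm); the cylinder at (11.5, 6.5) is absent (z outside [2.5, 22]); Taking the union: only the cone is present, so the union is just that shape — boundary = 67.47 mm; (rotated 35° about Z; rotation is an isometry so areas/perimeters/island counts are preserved). Overall, the cross-section is a single solid region. Total boundary length (outer) = 67.47 mm.

67.47 mm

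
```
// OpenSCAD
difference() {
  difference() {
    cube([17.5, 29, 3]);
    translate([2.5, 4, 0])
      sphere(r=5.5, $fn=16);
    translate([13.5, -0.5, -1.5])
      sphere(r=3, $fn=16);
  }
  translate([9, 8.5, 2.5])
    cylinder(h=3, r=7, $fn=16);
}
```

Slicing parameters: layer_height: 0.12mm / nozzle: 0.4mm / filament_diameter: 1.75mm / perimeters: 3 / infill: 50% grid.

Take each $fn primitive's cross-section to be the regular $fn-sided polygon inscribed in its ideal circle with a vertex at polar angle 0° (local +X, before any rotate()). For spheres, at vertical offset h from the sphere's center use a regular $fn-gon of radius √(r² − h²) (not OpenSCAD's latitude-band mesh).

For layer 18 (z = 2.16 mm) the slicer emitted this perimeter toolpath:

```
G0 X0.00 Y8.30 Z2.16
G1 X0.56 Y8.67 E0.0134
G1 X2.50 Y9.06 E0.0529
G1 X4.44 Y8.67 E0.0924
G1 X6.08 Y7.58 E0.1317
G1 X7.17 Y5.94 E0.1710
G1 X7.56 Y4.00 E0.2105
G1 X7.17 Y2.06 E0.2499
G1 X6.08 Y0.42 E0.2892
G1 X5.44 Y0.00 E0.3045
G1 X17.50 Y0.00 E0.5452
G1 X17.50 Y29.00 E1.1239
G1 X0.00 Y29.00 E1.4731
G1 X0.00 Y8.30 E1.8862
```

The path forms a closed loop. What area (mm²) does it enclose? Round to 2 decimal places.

448.39 mm²

Apply the shoelace formula to the sequence of (X, Y) vertices; enclosed area = 448.39 mm².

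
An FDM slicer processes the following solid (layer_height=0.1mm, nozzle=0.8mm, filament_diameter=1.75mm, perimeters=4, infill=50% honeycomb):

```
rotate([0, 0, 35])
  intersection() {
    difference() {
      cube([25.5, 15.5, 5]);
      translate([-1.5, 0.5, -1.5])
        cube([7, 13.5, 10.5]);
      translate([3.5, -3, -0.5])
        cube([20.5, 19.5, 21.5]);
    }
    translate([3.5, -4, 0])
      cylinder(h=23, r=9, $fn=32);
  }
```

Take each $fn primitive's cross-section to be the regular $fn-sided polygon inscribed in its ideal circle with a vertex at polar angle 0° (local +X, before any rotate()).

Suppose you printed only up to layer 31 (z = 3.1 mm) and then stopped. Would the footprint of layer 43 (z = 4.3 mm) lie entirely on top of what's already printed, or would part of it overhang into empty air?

entirely on top

Compare the two slices. At z = 3.1: the 25.5×15.5 cube contributes its full rectangle (area 395.25 mm²); the 7×13.5 cube at (-1.5, 0.5) contributes its full rectangle (area 94.50 mm²); the cube at (3.5, -3) is present — its section is the full 20.5×19.5 rectangle (area 399.75 mm²); Taking the first minus the rest: starting from the 25.5×15.5 cube (395.25 mm²), the 7×13.5 cube at (-1.5, 0.5) partially overlaps it — only the 74.25 mm² overlap (of its 94.50 mm²) is removed, clipping the outline; the 20.5×19.5 cube at (3.5, -3) partially overlaps it — only the 290.75 mm² overlap (of its 399.75 mm²) is removed, clipping the outline — area = 30.25 mm²; the cylinder at (3.5, -4): section is a regular 32-gon, circumradius r=9 (area = (32/2)·9.000²·sin(360°/32) = 252.84 mm²); Keeping only the common overlap: the r=9 cylinder at (3.5, -4) partially overlaps that combined region; clipping to the common part keeps 1.75 mm² — area = 1.75 mm²; (whole slice rotated 35° about Z — lengths, areas and connectivity unchanged). At z = 4.3: the 25.5×15.5 cube contributes its full rectangle (area 395.25 mm²); the cube at (-1.5, 0.5) is present — its section is the full 7×13.5 rectangle (area 94.50 mm²); the 20.5×19.5 cube at (3.5, -3) contributes its full rectangle (area 399.75 mm²); After the difference (first − rest): starting from the 25.5×15.5 cube (395.25 mm²), the 7×13.5 cube at (-1.5, 0.5) partially overlaps it — only the 74.25 mm² overlap (of its 94.50 mm²) is removed, clipping the outline; the 20.5×19.5 cube at (3.5, -3) partially overlaps it — only the 290.75 mm² overlap (of its 399.75 mm²) is removed, clipping the outline — area = 30.25 mm²; the cylinder at (3.5, -4): section is a regular 32-gon, circumradius r=9 (area = (32/2)·9.000²·sin(360°/32) = 252.84 mm²); Keeping only the common overlap: the r=9 cylinder at (3.5, -4) partially overlaps that combined region; clipping to the common part keeps 1.75 mm² — area = 1.75 mm²; (rotated 35° about Z; rotation is an isometry so areas/perimeters/island counts are preserved). Checking containment: the cross-section at z = 4.3 is a subset of the cross-section at z = 3.1.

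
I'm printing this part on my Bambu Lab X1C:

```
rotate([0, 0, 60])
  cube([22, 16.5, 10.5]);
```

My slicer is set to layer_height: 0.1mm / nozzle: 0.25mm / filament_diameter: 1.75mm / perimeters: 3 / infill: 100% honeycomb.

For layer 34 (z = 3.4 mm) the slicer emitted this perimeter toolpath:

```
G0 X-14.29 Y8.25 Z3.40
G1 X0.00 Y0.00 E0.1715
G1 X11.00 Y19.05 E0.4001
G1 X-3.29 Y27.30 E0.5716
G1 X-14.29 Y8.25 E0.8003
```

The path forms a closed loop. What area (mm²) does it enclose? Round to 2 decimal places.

362.97 mm²

Apply the shoelace formula to the sequence of (X, Y) vertices; enclosed area = 362.97 mm².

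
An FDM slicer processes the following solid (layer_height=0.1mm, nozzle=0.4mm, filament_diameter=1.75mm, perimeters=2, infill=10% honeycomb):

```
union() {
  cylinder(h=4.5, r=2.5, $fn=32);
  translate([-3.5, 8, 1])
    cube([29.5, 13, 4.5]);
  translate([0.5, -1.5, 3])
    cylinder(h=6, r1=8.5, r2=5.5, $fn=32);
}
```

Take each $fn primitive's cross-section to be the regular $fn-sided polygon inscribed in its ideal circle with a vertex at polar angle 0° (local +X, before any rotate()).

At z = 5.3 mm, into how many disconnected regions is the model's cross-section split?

At z = 5.3 mm: the cylinder is absent (z outside [0, 4.5]); the cube at (-3.5, 8) is present — its section is the full 29.5×13 rectangle; the cone at (0.5, -1.5) (r1=8.5→r2=5.5) has section circumradius 7.350 here — a regular 32-gon; Combining (union): the 2 present regions are separate (no shared area or edge), so areas and boundary lengths simply add and each stays a separate island — 2 connected regions. The result has 2 disconnected regions.

2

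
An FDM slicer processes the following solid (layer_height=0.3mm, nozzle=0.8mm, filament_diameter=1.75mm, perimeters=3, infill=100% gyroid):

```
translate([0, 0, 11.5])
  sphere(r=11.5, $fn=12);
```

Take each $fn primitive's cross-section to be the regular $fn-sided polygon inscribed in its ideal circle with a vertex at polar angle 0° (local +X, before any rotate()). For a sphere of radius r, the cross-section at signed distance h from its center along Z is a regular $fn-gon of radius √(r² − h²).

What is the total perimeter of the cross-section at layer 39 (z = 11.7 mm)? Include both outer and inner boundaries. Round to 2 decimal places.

At z = 11.7 mm: the r=11.5 sphere slices to a regular 12-gon of circumradius 11.498 (√(r²−h²) with h=0.2 from center) (perimeter = 2·12·11.498·sin(180°/12) = 71.42 mm). Overall, the cross-section is a single solid region. Total boundary length (outer) = 71.42 mm.

71.42 mm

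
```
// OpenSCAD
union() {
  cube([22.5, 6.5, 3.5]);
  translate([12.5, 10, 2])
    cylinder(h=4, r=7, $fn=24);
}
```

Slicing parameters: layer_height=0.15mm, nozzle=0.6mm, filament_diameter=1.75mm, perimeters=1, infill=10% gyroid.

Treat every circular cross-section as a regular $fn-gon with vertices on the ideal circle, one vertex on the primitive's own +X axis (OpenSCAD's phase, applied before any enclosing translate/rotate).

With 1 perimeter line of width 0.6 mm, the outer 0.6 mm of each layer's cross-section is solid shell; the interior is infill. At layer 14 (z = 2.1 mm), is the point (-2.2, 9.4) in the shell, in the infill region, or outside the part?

At z = 2.1 mm: the cube (footprint 22.5×6.5) is included at this height; the cylinder at (12.5, 10): section is a regular 24-gon, circumradius r=7; Combining (union): the regions partially overlap (shared area 29.51 mm²), so overlapping operands fuse into one piece — 1 connected region. Overall, the cross-section is a single solid region. The nearest boundary edge runs (0.00, 0.00)→(0.00, 6.50); distance from the point to it = 3.64 mm. The point is not inside any of the regions above, so it lies outside the cross-section (3.64 mm from the nearest boundary).

outside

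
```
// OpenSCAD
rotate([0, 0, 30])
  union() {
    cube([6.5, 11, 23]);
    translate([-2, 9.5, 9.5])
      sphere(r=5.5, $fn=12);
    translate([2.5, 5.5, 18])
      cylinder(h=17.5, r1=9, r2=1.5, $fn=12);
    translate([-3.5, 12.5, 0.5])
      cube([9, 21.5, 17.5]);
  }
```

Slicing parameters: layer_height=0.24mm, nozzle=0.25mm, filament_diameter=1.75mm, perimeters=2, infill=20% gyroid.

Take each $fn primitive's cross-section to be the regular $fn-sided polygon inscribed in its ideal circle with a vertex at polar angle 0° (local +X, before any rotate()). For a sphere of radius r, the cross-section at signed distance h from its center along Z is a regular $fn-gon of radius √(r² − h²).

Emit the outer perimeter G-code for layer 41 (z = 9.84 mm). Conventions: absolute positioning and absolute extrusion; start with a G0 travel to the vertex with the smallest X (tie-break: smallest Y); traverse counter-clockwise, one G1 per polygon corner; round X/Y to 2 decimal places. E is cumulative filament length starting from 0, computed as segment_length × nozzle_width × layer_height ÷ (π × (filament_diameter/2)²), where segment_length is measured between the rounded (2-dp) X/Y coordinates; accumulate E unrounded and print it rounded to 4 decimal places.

At z = 9.84 mm: the 6.5×11 cube contributes its full rectangle; the r=5.5 sphere at (-2, 9.5) contributes a regular 12-gon of circumradius √(5.5²−0.34²) = 5.489; the cone at (2.5, 5.5) is not intersected at this z (z outside [18, 35.5]); the 9×21.5 cube at (-3.5, 12.5) contributes its full rectangle; Combining (union): the regions partially overlap (shared area 27.89 mm²), so overlapping operands fuse into one piece — 1 connected region; (rotated 30° about Z; rotation is an isometry so areas/perimeters/island counts are preserved). The outline is a single polygon with 17 vertices. Extrusion per mm of travel: 0.25 × 0.24 / (π × 0.875²) = 0.024945. Accumulating E over each segment gives final E = 2.4347.

G0 X-20.03 Y27.69 Z9.84
G1 X-10.32 Y10.88 E0.4843
G1 X-11.24 Y9.97 E0.5165
G1 X-11.97 Y7.23 E0.5873
G1 X-11.24 Y4.48 E0.6582
G1 X-9.23 Y2.47 E0.7292
G1 X-6.48 Y1.74 E0.8001
G1 X-3.74 Y2.47 E0.8709
G1 X-2.27 Y3.94 E0.9227
G1 X0.00 Y0.00 E1.0361
G1 X5.63 Y3.25 E1.1983
G1 X0.13 Y12.78 E1.4728
G1 X-2.83 Y11.07 E1.5581
G1 X-3.74 Y11.98 E1.5902
G1 X-4.09 Y12.07 E1.5992
G1 X-1.49 Y13.58 E1.6742
G1 X-12.24 Y32.19 E2.2103
G1 X-20.03 Y27.69 E2.4347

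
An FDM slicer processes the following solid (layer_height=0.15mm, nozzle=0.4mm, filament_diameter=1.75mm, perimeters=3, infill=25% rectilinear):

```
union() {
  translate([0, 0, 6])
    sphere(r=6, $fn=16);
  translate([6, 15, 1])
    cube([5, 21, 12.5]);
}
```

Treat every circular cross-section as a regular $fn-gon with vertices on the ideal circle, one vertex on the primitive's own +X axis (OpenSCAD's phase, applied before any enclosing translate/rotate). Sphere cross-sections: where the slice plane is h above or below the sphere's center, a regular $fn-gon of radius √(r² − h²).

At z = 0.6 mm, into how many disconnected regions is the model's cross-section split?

1

At z = 0.6 mm: the r=6 sphere slices to a regular 16-gon of circumradius 2.615 (√(r²−h²) with h=5.4 from center); the cube at (6, 15) does not reach this height (z outside [1, 13.5]); Taking the union: only the r=6 sphere is present, so the union is just that shape — 1 connected region. The result has 1 disconnected region.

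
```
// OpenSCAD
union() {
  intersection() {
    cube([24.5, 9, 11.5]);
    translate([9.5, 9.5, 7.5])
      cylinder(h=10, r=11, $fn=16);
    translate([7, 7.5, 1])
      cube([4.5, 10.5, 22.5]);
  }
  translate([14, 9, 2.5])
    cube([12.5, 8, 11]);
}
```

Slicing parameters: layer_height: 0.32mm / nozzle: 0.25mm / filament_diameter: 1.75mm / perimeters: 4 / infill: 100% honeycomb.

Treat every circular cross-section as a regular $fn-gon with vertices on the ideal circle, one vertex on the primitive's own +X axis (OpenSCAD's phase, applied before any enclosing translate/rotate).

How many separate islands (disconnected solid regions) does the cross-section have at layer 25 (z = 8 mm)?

At z = 8 mm: the 24.5×9 cube contributes its full rectangle; the cylinder at (9.5, 9.5): section is a regular 16-gon, circumradius r=11; the 4.5×10.5 cube at (7, 7.5) contributes its full rectangle; After intersecting: the r=11 cylinder at (9.5, 9.5) partially overlaps the 24.5×9 cube; clipping to the common part keeps 160.35 mm²; the 4.5×10.5 cube at (7, 7.5) partially overlaps the running intersection; clipping to the common part keeps 6.75 mm² — 1 connected region; the cube at (14, 9) is present — its section is the full 12.5×8 rectangle; Combining (union): the 2 present regions are separate (no shared area or edge), so areas and boundary lengths simply add and each stays a separate island — 2 connected regions. Overall, the cross-section has 2 separate islands. Island count = 2.

2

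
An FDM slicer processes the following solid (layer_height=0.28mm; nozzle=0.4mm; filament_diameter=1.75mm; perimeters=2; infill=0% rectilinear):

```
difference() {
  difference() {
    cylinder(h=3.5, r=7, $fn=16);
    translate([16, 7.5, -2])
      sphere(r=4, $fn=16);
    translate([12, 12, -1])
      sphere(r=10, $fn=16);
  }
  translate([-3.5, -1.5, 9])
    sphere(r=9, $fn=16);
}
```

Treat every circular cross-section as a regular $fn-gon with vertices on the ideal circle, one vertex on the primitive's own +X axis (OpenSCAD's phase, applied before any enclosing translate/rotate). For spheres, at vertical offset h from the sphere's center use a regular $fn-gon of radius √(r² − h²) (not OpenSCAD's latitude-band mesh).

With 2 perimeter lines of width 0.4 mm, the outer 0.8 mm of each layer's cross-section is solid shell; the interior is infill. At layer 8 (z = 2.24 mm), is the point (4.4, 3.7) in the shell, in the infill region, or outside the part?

infill

At z = 2.24 mm: the r=7 cylinder contributes a regular 16-gon of circumradius 7; the sphere at (16, 7.5) does not reach this height (|z−center|=4.240 > r=4); the sphere at (12, 12): section is a regular 16-gon, circumradius = √(r²−h²) = √(10²−3.24²) = 9.461; Taking the first minus the rest: starting from the r=7 cylinder, the r=10 sphere at (12, 12) misses the remaining region (no effect) — 1 connected region; the r=9 sphere at (-3.5, -1.5) slices to a regular 16-gon of circumradius 5.942 (√(r²−h²) with h=6.76 from center); Taking the first minus the rest: starting from that combined region, the r=9 sphere at (-3.5, -1.5) partially overlaps it — only the 79.16 mm² overlap (of its 108.08 mm²) is removed, clipping the outline — 1 connected region. Overall, the cross-section is a single solid region. The nearest boundary edge runs (4.95, 4.95)→(6.47, 2.68); distance from the point to it = 1.15 mm. The point is inside the cross-section and 1.15 mm from the nearest boundary — more than the 0.8 mm shell width (2 × 0.4), so it's in the infill interior.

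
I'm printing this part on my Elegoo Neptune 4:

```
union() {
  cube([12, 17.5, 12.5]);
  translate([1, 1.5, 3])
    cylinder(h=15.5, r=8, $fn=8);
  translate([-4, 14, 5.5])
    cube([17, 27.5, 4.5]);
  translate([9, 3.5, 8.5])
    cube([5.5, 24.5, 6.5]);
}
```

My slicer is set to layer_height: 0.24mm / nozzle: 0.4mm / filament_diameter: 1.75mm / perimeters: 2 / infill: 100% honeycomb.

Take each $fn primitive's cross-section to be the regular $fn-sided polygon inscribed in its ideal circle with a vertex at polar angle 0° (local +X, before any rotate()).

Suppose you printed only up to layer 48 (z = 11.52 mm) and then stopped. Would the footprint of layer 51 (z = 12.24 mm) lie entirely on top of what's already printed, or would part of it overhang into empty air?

entirely on top

Compare the two slices. At z = 11.52: the 12×17.5 cube contributes its full rectangle (area 210.00 mm²); the r=8 cylinder at (1, 1.5) contributes a regular 8-gon of circumradius 8 (area = (8/2)·8.000²·sin(360°/8) = 181.02 mm²); the cube at (-4, 14) is absent (z outside [5.5, 10]); the cube at (9, 3.5) (footprint 5.5×24.5) is included at this height (area 134.75 mm²); Merging all regions: the regions partially overlap — summed areas 525.77 mm² minus the doubly-counted overlap 108.08 mm² gives 417.69 mm² — area = 417.69 mm². At z = 12.24: the 12×17.5 cube contributes its full rectangle (area 210.00 mm²); the cylinder at (1, 1.5): section is a regular 8-gon, circumradius r=8 (area = (8/2)·8.000²·sin(360°/8) = 181.02 mm²); the cube at (-4, 14) is not intersected at this z (z outside [5.5, 10]); the cube at (9, 3.5) (footprint 5.5×24.5) is included at this height (area 134.75 mm²); Merging all regions: the regions partially overlap — summed areas 525.77 mm² minus the doubly-counted overlap 108.08 mm² gives 417.69 mm² — area = 417.69 mm². Checking containment: the cross-section at z = 12.24 is a subset of the cross-section at z = 11.52.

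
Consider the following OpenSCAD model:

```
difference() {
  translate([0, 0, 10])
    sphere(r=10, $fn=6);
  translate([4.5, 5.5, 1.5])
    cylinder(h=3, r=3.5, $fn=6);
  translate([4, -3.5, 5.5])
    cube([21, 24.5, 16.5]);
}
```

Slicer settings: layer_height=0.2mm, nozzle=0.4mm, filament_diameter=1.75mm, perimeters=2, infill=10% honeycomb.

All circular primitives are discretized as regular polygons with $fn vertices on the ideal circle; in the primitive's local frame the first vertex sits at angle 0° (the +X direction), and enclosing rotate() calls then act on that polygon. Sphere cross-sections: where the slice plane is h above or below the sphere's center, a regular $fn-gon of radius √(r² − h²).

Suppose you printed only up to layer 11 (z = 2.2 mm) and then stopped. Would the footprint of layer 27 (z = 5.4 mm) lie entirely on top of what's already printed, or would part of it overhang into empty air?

Compare the two slices. At z = 2.2: the r=10 sphere contributes a regular 6-gon of circumradius √(10²−7.8²) = 6.258 (area = (6/2)·6.258²·sin(360°/6) = 101.74 mm²); the r=3.5 cylinder at (4.5, 5.5) gives a regular 6-gon of circumradius 3.5 (constant along its height) (area = (6/2)·3.500²·sin(360°/6) = 31.83 mm²); the cube at (4, -3.5) does not reach this height (z outside [5.5, 22]); Subtracting the remaining from the first: starting from the r=10 sphere (101.74 mm²), the r=3.5 cylinder at (4.5, 5.5) partially overlaps it — only the 6.14 mm² overlap (of its 31.83 mm²) is removed, clipping the outline — area = 95.60 mm². At z = 5.4: the r=10 sphere contributes a regular 6-gon of circumradius √(10²−4.6²) = 8.879 (area = (6/2)·8.879²·sin(360°/6) = 204.83 mm²); the cylinder at (4.5, 5.5) is not intersected at this z (z outside [1.5, 4.5]); the cube at (4, -3.5) does not reach this height (z outside [5.5, 22]); Subtracting the remaining from the first: none of the subtracted shapes is present at this height, so the r=10 sphere is unchanged — area = 204.83 mm². Checking containment: at z = 5.4 the cross-section extends beyond the z = 2.2 cross-section by about 109.24 mm².

part overhangs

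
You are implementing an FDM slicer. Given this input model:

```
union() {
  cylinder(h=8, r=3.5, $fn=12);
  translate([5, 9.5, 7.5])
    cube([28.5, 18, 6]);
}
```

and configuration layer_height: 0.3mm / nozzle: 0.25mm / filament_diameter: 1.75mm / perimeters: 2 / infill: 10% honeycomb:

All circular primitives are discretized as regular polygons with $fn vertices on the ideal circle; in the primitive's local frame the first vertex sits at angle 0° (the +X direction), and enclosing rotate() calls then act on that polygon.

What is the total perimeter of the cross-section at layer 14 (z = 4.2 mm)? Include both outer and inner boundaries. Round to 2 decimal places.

21.74 mm

At z = 4.2 mm: the cylinder: section is a regular 12-gon, circumradius r=3.5 (perimeter = 2·12·3.500·sin(180°/12) = 21.74 mm); the cube at (5, 9.5) is absent (z outside [7.5, 13.5]); Merging all regions: only the r=3.5 cylinder is present, so the union is just that shape — boundary = 21.74 mm. Overall, the cross-section is a single solid region. Total boundary length (outer) = 21.74 mm.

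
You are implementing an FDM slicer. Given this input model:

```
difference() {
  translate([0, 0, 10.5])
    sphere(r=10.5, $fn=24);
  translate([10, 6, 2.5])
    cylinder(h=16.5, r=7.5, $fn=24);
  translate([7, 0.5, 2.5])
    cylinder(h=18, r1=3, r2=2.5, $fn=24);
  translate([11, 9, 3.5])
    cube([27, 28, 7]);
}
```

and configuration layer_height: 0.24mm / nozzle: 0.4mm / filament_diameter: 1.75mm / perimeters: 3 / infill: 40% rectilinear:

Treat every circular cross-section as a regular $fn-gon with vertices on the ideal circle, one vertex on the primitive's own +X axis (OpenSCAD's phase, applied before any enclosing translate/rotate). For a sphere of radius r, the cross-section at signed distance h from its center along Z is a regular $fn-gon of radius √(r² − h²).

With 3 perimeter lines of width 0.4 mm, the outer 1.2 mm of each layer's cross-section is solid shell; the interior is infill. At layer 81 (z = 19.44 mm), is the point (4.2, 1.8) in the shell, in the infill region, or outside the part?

shell

At z = 19.44 mm: the r=10.5 sphere contributes a regular 24-gon of circumradius √(10.5²−8.94²) = 5.507; the cylinder at (10, 6) is absent (z outside [2.5, 19]); the cone at (7, 0.5): at t=0.941 of its height the radius interpolates to r₁+(r₂−r₁)t = 2.529, giving a regular 24-gon of that circumradius; the cube at (11, 9) is absent (z outside [3.5, 10.5]); Taking the first minus the rest: starting from the r=10.5 sphere, the cone at (7, 0.5) partially overlaps it — only the 2.30 mm² overlap (of its 19.87 mm²) is removed, clipping the outline — 1 connected region. Overall, the cross-section is a single solid region. The nearest boundary edge runs (4.81, 1.76)→(4.56, 1.15); distance from the point to it = 0.58 mm. The point is inside the cross-section, 0.58 mm from the nearest boundary — within the 1.2 mm shell band (3 × 0.4).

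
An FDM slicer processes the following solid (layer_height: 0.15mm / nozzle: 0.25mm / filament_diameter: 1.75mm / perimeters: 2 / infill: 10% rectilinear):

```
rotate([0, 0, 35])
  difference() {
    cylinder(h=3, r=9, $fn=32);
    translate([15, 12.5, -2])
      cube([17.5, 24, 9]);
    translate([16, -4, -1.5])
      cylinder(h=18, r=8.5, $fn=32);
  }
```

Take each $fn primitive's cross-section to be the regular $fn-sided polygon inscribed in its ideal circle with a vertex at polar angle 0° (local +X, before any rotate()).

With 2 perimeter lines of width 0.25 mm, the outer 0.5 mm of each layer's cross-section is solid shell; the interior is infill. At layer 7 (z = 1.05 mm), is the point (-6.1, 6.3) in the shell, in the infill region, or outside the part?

shell

At z = 1.05 mm: the r=9 cylinder gives a regular 32-gon of circumradius 9 (constant along its height); the cube at (15, 12.5) (footprint 17.5×24) is included at this height; the r=8.5 cylinder at (16, -4) contributes a regular 32-gon of circumradius 8.5; Taking the first minus the rest: starting from the r=9 cylinder, the 17.5×24 cube at (15, 12.5) misses the remaining region (no effect); the r=8.5 cylinder at (16, -4) partially overlaps it — only the 3.62 mm² overlap (of its 225.52 mm²) is removed, clipping the outline — 1 connected region; (rotated 35° about Z; rotation is an isometry so areas/perimeters/island counts are preserved). Overall, the cross-section is a single solid region. Undo the 35° rotation: the query point maps to (-1.383, 8.659) in the un-rotated model frame. The nearest boundary edge runs (-1.76, 8.83)→(0.00, 9.00); distance from the point to it = 0.20 mm. The point is inside the cross-section, 0.20 mm from the nearest boundary — within the 0.5 mm shell band (2 × 0.25).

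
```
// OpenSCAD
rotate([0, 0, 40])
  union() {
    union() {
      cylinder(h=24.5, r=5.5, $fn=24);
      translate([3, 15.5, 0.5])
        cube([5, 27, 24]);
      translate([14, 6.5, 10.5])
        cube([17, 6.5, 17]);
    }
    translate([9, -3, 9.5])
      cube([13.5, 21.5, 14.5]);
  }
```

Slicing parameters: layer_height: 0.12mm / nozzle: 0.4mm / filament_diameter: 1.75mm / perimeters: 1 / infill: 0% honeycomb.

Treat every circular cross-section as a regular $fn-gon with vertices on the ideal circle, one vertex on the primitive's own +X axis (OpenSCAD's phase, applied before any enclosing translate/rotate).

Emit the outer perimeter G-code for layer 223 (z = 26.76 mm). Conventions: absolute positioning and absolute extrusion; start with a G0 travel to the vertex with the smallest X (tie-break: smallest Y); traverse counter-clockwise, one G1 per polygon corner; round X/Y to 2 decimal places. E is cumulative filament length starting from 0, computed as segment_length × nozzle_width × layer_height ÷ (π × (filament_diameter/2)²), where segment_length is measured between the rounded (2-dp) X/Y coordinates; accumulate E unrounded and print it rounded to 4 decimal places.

G0 X2.37 Y18.96 Z26.76
G1 X6.55 Y13.98 E0.1297
G1 X19.57 Y24.91 E0.4690
G1 X15.39 Y29.88 E0.5986
G1 X2.37 Y18.96 E0.9377

At z = 26.76 mm: the cylinder does not reach this height (z outside [0, 24.5]); the cube at (3, 15.5) does not reach this height (z outside [0.5, 24.5]); the cube at (14, 6.5) is present — its section is the full 17×6.5 rectangle; Taking the union: only the 17×6.5 cube at (14, 6.5) is present, so the union is just that shape — 1 connected region; the cube at (9, -3) does not reach this height (z outside [9.5, 24]); Combining (union): only that combined region is present, so the union is just that shape — 1 connected region; (whole slice rotated 40° about Z — lengths, areas and connectivity unchanged). The outline is a single polygon with 4 vertices. Extrusion per mm of travel: 0.4 × 0.12 / (π × 0.875²) = 0.019956. Accumulating E over each segment gives final E = 0.9377.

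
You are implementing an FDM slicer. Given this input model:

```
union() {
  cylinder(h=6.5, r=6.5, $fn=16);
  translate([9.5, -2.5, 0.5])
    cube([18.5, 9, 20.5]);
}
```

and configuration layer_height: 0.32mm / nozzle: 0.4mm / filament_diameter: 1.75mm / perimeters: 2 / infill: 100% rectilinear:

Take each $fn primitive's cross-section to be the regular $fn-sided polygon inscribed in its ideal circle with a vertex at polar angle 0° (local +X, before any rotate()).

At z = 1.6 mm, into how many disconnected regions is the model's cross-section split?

At z = 1.6 mm: the r=6.5 cylinder gives a regular 16-gon of circumradius 6.5 (constant along its height); the cube at (9.5, -2.5) (footprint 18.5×9) is included at this height; Merging all regions: the 2 present regions are separate (no shared area or edge), so areas and boundary lengths simply add and each stays a separate island — 2 connected regions. The result has 2 disconnected regions.

2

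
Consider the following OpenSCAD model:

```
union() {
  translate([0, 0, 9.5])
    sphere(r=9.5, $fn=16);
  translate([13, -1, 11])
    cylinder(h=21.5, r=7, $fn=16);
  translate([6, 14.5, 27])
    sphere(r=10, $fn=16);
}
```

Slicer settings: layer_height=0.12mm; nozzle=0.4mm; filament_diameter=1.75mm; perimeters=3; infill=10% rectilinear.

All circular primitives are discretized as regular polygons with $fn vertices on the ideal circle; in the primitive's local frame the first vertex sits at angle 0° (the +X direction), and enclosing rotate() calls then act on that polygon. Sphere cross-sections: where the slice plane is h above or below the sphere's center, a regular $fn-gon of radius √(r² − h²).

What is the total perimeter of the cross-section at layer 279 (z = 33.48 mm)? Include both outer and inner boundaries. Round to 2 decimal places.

At z = 33.48 mm: the sphere is absent (|z−center|=23.980 > r=9.5); the cylinder at (13, -1) is not intersected at this z (z outside [11, 32.5]); the sphere at (6, 14.5): section is a regular 16-gon, circumradius = √(r²−h²) = √(10²−6.48²) = 7.616 (perimeter = 2·16·7.616·sin(180°/16) = 47.55 mm); Taking the union: only the r=10 sphere at (6, 14.5) is present, so the union is just that shape — boundary = 47.55 mm. Overall, the cross-section is a single solid region. Total boundary length (outer) = 47.55 mm.

47.55 mm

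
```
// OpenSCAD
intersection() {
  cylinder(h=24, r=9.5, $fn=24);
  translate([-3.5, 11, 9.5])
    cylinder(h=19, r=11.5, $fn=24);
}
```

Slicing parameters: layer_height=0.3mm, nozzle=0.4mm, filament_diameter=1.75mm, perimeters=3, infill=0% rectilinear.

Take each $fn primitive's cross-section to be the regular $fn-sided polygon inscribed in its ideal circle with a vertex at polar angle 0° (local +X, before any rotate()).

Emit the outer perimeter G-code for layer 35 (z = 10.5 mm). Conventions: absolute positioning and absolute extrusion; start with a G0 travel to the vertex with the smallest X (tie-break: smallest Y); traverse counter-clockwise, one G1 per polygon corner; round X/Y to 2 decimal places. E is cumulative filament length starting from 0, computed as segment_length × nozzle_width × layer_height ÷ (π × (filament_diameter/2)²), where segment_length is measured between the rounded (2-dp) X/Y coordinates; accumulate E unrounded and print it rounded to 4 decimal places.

G0 X-9.35 Y1.12 Z10.50
G1 X-9.25 Y1.04 E0.0064
G1 X-6.48 Y-0.11 E0.1560
G1 X-3.50 Y-0.50 E0.3060
G1 X-0.52 Y-0.11 E0.4559
G1 X2.25 Y1.04 E0.6055
G1 X4.63 Y2.87 E0.7553
G1 X6.46 Y5.25 E0.9051
G1 X6.94 Y6.42 E0.9682
G1 X6.72 Y6.72 E0.9868
G1 X4.75 Y8.23 E1.1106
G1 X2.46 Y9.18 E1.2343
G1 X0.00 Y9.50 E1.3580
G1 X-2.46 Y9.18 E1.4818
G1 X-4.75 Y8.23 E1.6055
G1 X-6.72 Y6.72 E1.7293
G1 X-8.23 Y4.75 E1.8532
G1 X-9.18 Y2.46 E1.9768
G1 X-9.35 Y1.12 E2.0442

At z = 10.5 mm: the r=9.5 cylinder contributes a regular 24-gon of circumradius 9.5; the r=11.5 cylinder at (-3.5, 11) contributes a regular 24-gon of circumradius 11.5; Keeping only the common overlap: the r=11.5 cylinder at (-3.5, 11) partially overlaps the r=9.5 cylinder; clipping to the common part keeps 113.29 mm² — 1 connected region. The outline is a single polygon with 18 vertices. Extrusion per mm of travel: 0.4 × 0.3 / (π × 0.875²) = 0.049890. Accumulating E over each segment gives final E = 2.0442.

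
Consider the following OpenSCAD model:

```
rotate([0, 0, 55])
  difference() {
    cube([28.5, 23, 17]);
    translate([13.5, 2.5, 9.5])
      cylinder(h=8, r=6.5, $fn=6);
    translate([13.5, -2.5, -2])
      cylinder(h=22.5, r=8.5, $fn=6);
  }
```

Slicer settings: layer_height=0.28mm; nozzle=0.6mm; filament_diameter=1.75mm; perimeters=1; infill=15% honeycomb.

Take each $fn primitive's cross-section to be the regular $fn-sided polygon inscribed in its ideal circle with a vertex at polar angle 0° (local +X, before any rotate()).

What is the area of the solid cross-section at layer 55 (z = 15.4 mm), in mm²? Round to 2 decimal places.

At z = 15.4 mm: the 28.5×23 cube contributes its full rectangle (area 655.50 mm²); the cylinder at (13.5, 2.5): section is a regular 6-gon, circumradius r=6.5 (area = (6/2)·6.500²·sin(360°/6) = 109.77 mm²); the r=8.5 cylinder at (13.5, -2.5) gives a regular 6-gon of circumradius 8.5 (constant along its height) (area = (6/2)·8.500²·sin(360°/6) = 187.71 mm²); After the difference (first − rest): starting from the 28.5×23 cube (655.50 mm²), the r=6.5 cylinder at (13.5, 2.5) partially overlaps it — only the 83.78 mm² overlap (of its 109.77 mm²) is removed, clipping the outline; the r=8.5 cylinder at (13.5, -2.5) partially overlaps it — only the 3.46 mm² overlap (of its 187.71 mm²) is removed, clipping the outline — area = 568.26 mm²; (whole slice rotated 55° about Z — lengths, areas and connectivity unchanged). Overall, the cross-section is a single solid region. Net area = 568.26 mm².

568.26 mm²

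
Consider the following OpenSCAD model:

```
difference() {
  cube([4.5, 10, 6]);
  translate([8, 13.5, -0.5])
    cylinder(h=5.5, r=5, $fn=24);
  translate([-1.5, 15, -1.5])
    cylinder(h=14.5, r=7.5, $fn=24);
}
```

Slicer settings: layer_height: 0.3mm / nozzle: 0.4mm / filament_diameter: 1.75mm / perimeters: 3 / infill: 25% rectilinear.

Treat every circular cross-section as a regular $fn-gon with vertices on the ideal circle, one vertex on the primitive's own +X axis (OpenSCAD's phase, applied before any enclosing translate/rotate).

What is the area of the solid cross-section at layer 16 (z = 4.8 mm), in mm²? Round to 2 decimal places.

At z = 4.8 mm: the cube is present — its section is the full 4.5×10 rectangle (area 45.00 mm²); the r=5 cylinder at (8, 13.5) contributes a regular 24-gon of circumradius 5 (area = (24/2)·5.000²·sin(360°/24) = 77.65 mm²); the r=7.5 cylinder at (-1.5, 15) gives a regular 24-gon of circumradius 7.5 (constant along its height) (area = (24/2)·7.500²·sin(360°/24) = 174.70 mm²); Subtracting the remaining from the first: starting from the 4.5×10 cube (45.00 mm²), the r=5 cylinder at (8, 13.5) partially overlaps it — only the 0.00 mm² overlap (of its 77.65 mm²) is removed, clipping the outline; the r=7.5 cylinder at (-1.5, 15) partially overlaps it — only the 5.82 mm² overlap (of its 174.70 mm²) is removed, clipping the outline — area = 39.18 mm². Overall, the cross-section is a single solid region. Net area = 39.18 mm².

39.18 mm²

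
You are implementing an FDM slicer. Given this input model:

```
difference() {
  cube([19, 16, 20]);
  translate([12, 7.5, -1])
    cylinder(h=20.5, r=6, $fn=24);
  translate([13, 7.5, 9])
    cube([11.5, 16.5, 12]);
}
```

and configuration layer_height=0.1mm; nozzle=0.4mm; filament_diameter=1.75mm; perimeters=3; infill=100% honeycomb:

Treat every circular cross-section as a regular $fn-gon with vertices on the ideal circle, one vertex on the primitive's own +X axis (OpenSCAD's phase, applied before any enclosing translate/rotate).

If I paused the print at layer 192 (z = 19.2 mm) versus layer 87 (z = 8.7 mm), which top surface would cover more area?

Layer 192 (z = 19.2): the cube (footprint 19×16) is included at this height (area 304.00 mm²); the r=6 cylinder at (12, 7.5) contributes a regular 24-gon of circumradius 6 (area = (24/2)·6.000²·sin(360°/24) = 111.81 mm²); the cube at (13, 7.5) (footprint 11.5×16.5) is included at this height (area 189.75 mm²); Subtracting the remaining from the first: starting from the 19×16 cube (304.00 mm²), the r=6 cylinder at (12, 7.5) lies wholly inside it (removes its full 111.81 mm² and its 37.59 mm outline becomes a hole wall); the 11.5×16.5 cube at (13, 7.5) partially overlaps it — only the 28.98 mm² overlap (of its 189.75 mm²) is removed, clipping the outline — area = 163.21 mm². So its area = 163.21 mm². Layer 87 (z = 8.7): the cube is present — its section is the full 19×16 rectangle (area 304.00 mm²); the r=6 cylinder at (12, 7.5) contributes a regular 24-gon of circumradius 6 (area = (24/2)·6.000²·sin(360°/24) = 111.81 mm²); the cube at (13, 7.5) is absent (z outside [9, 21]); After the difference (first − rest): starting from the 19×16 cube (304.00 mm²), the r=6 cylinder at (12, 7.5) lies wholly inside it (removes its full 111.81 mm² and its 37.59 mm outline becomes a hole wall) — area = 192.19 mm². So its area = 192.19 mm². Layer 87 is larger (192.19 vs 163.21 mm²).

layer 87 (z = 8.7 mm)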